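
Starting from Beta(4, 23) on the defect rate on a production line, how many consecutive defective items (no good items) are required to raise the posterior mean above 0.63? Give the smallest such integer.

k = 36

After k defective items and 0 good items the posterior is Beta(4+k, 23), with mean (4+k)/(4+23+k).
Set (4+k)/(27+k) > 0.63 and solve: k > (0.63·27 − 4)/(1 − 0.63) = 35.162.
The smallest integer exceeding 35.162 is 36.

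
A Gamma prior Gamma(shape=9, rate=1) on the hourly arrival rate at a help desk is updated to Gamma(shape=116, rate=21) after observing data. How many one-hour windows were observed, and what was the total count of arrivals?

n = 20 one-hour windows with total 107 arrivals

Gamma–Poisson conjugacy: posterior shape = α + Σxᵢ, posterior rate = β + n.
Matching: Σxᵢ = 116 − 9 = 107 and n = 21 − 1 = 20.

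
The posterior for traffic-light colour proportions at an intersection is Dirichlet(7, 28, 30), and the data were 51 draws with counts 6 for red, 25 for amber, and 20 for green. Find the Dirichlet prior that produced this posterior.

Dirichlet(1, 3, 10)

For a Dirichlet(α) prior with multinomial counts c, the posterior is Dirichlet(α + c) componentwise.
Subtract each count from the matching posterior parameter: 7−6=1, 28−25=3, 30−20=10.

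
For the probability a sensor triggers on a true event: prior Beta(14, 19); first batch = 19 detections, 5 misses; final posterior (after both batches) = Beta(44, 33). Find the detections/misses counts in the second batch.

Because Beta–binomial updating is additive in the counts, the combined data contributed (α_post−α_prior, β_post−β_prior) successes and failures.
Total across both batches: 44−14=30 detections, 33−19=14 misses.
Subtract the first batch: 30−19=11 detections and 14−5=9 misses.

11 detections and 9 misses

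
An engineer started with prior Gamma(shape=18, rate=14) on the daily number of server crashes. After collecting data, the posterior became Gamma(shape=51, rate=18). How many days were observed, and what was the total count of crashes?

A Gamma(α, β) prior (rate parametrization) on a Poisson rate with n observations summing to S gives posterior Gamma(α+S, β+n).
Matching: Σxᵢ = 51 − 18 = 33 and n = 18 − 14 = 4.

n = 4 days with total 33 crashes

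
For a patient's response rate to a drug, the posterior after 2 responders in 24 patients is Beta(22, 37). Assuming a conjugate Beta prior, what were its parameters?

Beta(20, 15)

Under Beta–binomial conjugacy the posterior parameters are (a+s, b+f).
So a = 22 − 2 = 20 and b = 37 − 22 = 15.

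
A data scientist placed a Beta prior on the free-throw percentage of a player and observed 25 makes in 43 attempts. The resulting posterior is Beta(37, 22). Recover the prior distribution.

Under Beta–binomial conjugacy the posterior parameters are (α+s, β+f).
Subtract the data counts: 37−25=12, 22−18=4.

Beta(12, 4)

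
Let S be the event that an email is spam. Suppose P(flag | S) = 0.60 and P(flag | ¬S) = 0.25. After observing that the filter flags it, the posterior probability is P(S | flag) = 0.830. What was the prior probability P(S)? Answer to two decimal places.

In odds form, posterior odds = prior odds × likelihood ratio, so prior odds = posterior odds ÷ LR.
Posterior odds = 0.830/(1−0.830) = 4.8824. LR = 0.60/0.25 = 2.4000.
Prior odds = 4.8824/2.4000 = 2.0343, so P(S) = 2.0343/(1+2.0343) ≈ 0.67.

P(S) = 0.67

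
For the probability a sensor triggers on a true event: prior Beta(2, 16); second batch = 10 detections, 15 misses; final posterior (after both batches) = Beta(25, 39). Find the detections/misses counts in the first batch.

Sequential conjugate updates are equivalent to a single update on the pooled data, so total successes = posterior α − prior α and total failures = posterior β − prior β.
Total across both batches: 25−2=23 detections, 39−16=23 misses.
Subtract the second batch: 23−10=13 detections and 23−15=8 misses.

13 detections and 8 misses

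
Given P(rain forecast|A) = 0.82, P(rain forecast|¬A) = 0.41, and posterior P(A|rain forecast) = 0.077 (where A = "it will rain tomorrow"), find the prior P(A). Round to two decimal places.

P(A) = 0.04

In odds form, posterior odds = prior odds × likelihood ratio, so prior odds = posterior odds ÷ LR.
Posterior odds = 0.077/(1−0.077) = 0.0834. LR = 0.82/0.41 = 2.0000.
Prior odds = 0.0834/2.0000 = 0.0417, so P(A) = 0.0417/(1+0.0417) ≈ 0.04.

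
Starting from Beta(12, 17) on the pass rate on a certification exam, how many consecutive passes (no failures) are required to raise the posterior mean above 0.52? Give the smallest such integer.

After k passes and 0 failures the posterior is Beta(12+k, 17), with mean (12+k)/(12+17+k).
Set (12+k)/(29+k) > 0.52 and solve: k > (0.52·29 − 12)/(1 − 0.52) = 6.417.
The smallest integer exceeding 6.417 is 7.

k = 7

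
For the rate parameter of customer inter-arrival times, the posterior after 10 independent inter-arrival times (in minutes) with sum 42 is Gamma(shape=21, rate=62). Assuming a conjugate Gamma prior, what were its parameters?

Gamma(shape=11, rate=20)

Gamma–exponential conjugacy: posterior shape = α + n, posterior rate = β + Σtᵢ.
So α = 21 − 10 = 11 and β = 62 − 42 = 20.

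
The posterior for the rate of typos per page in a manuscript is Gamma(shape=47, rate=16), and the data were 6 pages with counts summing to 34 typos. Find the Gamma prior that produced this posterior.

Gamma–Poisson conjugacy: posterior shape = α + Σxᵢ, posterior rate = β + n.
So α = 47 − 34 = 13 and β = 16 − 6 = 10.

Gamma(shape=13, rate=10)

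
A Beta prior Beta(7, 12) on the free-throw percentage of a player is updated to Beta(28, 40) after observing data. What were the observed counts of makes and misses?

Beta is conjugate to the binomial likelihood: posterior = Beta(a+s, b+f).
Match parameters: s=28−7=21, f=40−12=28.

21 makes and 28 misses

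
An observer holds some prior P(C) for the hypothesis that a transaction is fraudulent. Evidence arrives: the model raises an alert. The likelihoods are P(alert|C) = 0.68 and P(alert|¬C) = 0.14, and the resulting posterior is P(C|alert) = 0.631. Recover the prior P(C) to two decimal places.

In odds form, posterior odds = prior odds × likelihood ratio, so prior odds = posterior odds ÷ LR.
Posterior odds = 0.631/(1−0.631) = 1.7100. LR = 0.68/0.14 = 4.8571.
Prior odds = 1.7100/4.8571 = 0.3521, so P(C) = 0.3521/(1+0.3521) ≈ 0.26.

P(C) = 0.26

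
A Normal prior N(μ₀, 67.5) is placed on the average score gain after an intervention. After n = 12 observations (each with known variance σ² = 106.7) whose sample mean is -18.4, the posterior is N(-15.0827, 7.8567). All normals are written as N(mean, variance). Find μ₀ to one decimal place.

With known observation variance, the Normal–Normal posterior has precision τ_n = τ₀ + n/σ² and mean μ_n = (τ₀μ₀ + (n/σ²)x̄)/τ_n.
Here τ₀ = 1/67.5 = 0.014815 and τ_data = 12/106.7 = 0.112465, so τ_n = 0.127280.
Rearranging for μ₀: μ₀ = (μ_n·τ_n − τ_data·x̄)/τ₀ = (-15.0827·0.127280 − 0.112465·-18.4) / 0.014815 = 0.149630/0.014815 ≈ 10.1.

μ₀ = 10.1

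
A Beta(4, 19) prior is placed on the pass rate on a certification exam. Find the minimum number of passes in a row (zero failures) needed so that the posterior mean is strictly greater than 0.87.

After k passes and 0 failures the posterior is Beta(4+k, 19), with mean (4+k)/(4+19+k).
Set (4+k)/(23+k) > 0.87 and solve: k > (0.87·23 − 4)/(1 − 0.87) = 123.154.
The smallest integer exceeding 123.154 is 124.

k = 124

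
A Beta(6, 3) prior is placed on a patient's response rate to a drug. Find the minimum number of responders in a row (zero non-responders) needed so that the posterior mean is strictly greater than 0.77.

k = 5

After k responders and 0 non-responders the posterior is Beta(6+k, 3), with mean (6+k)/(6+3+k).
Set (6+k)/(9+k) > 0.77 and solve: k > (0.77·9 − 6)/(1 − 0.77) = 4.043.
The smallest integer exceeding 4.043 is 5, and checking k=5: (11)/(14) = 0.7857 > 0.77.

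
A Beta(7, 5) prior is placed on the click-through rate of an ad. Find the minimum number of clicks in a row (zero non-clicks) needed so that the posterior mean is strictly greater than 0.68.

k = 4

After k clicks and 0 non-clicks the posterior is Beta(7+k, 5), with mean (7+k)/(7+5+k).
Set (7+k)/(12+k) > 0.68 and solve: k > (0.68·12 − 7)/(1 − 0.68) = 3.625.
The smallest integer exceeding 3.625 is 4, and checking k=4: (11)/(16) = 0.6875 > 0.68.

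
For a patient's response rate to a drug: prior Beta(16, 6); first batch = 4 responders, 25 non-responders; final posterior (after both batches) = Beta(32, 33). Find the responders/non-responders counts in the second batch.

Because Beta–binomial updating is additive in the counts, the combined data contributed (α_post−α_prior, β_post−β_prior) successes and failures.
Total across both batches: 32−16=16 responders, 33−6=27 non-responders.
Subtract the first batch: 16−4=12 responders and 27−25=2 non-responders.

12 responders and 2 non-responders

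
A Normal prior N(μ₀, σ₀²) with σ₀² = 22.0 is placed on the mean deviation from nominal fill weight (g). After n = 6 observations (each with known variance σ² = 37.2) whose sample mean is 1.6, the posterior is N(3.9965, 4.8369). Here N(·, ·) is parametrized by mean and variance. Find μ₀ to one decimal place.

With known observation variance, the Normal–Normal posterior has precision τ_n = τ₀ + n/σ² and mean μ_n = (τ₀μ₀ + (n/σ²)x̄)/τ_n.
Here τ₀ = 1/22.0 = 0.045455 and τ_data = 6/37.2 = 0.161290, so τ_n = 0.206745.
Rearranging for μ₀: μ₀ = (μ_n·τ_n − τ_data·x̄)/τ₀ = (3.9965·0.206745 − 0.161290·1.6) / 0.045455 = 0.568192/0.045455 ≈ 12.5.

μ₀ = 12.5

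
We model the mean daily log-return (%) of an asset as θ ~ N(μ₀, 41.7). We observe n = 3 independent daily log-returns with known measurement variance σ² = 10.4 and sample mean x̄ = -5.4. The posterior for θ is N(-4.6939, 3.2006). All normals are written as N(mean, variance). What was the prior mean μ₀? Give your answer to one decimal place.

The posterior mean is a precision-weighted average: μ_n = (τ₀μ₀ + τ_data·x̄)/(τ₀+τ_data), with τ₀=1/σ₀² and τ_data=n/σ².
Here τ₀ = 1/41.7 = 0.023981 and τ_data = 3/10.4 = 0.288462, so τ_n = 0.312443.
Rearranging for μ₀: μ₀ = (μ_n·τ_n − τ_data·x̄)/τ₀ = (-4.6939·0.312443 − 0.288462·-5.4) / 0.023981 = 0.091119/0.023981 ≈ 3.8.

μ₀ = 3.8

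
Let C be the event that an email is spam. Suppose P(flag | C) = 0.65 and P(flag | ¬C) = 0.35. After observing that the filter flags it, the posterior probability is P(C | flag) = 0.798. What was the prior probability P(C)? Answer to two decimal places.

In odds form, posterior odds = prior odds × likelihood ratio, so prior odds = posterior odds ÷ LR.
Posterior odds = 0.798/(1−0.798) = 3.9505. LR = 0.65/0.35 = 1.8571.
Prior odds = 3.9505/1.8571 = 2.1272, so P(C) = 2.1272/(1+2.1272) ≈ 0.68.

P(C) = 0.68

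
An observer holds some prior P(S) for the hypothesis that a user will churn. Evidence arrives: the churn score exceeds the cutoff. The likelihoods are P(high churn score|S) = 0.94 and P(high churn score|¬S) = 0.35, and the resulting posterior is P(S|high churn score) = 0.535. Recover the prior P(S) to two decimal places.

P(S) = 0.30

Bayes' rule in odds form gives O(S|E) = O(S)·[P(E|S)/P(E|¬S)], hence O(S) = O(S|E)/LR.
Posterior odds = 0.535/(1−0.535) = 1.1505. LR = 0.94/0.35 = 2.6857.
Prior odds = 1.1505/2.6857 = 0.4284, so P(S) = 0.4284/(1+0.4284) ≈ 0.30.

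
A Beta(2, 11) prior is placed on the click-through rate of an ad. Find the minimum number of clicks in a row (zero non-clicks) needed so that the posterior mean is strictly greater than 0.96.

k = 263

After k clicks and 0 non-clicks the posterior is Beta(2+k, 11), with mean (2+k)/(2+11+k).
Set (2+k)/(13+k) > 0.96 and solve: k > (0.96·13 − 2)/(1 − 0.96) = 262.000.
The smallest integer exceeding 262.000 is 263.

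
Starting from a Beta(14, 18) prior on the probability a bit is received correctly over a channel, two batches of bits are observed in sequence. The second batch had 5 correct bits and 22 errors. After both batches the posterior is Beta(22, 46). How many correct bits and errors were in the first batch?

Sequential conjugate updates are equivalent to a single update on the pooled data, so total successes = posterior α − prior α and total failures = posterior β − prior β.
Total across both batches: 22−14=8 correct bits, 46−18=28 errors.
Subtract the second batch: 8−5=3 correct bits and 28−22=6 errors.

3 correct bits and 6 errors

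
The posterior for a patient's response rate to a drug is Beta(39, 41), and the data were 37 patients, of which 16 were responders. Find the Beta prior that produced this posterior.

Beta is conjugate to the binomial likelihood: posterior = Beta(α+s, β+f).
Subtract the data counts: 39−16=23, 41−21=20.

Beta(23, 20)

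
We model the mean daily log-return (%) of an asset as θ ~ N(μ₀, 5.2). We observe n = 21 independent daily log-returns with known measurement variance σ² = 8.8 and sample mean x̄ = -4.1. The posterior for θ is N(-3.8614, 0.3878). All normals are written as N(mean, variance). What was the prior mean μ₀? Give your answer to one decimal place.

The posterior mean is a precision-weighted average: μ_n = (τ₀μ₀ + τ_data·x̄)/(τ₀+τ_data), with τ₀=1/σ₀² and τ_data=n/σ².
Here τ₀ = 1/5.2 = 0.192308 and τ_data = 21/8.8 = 2.386364, so τ_n = 2.578672.
Rearranging for μ₀: μ₀ = (μ_n·τ_n − τ_data·x̄)/τ₀ = (-3.8614·2.578672 − 2.386364·-4.1) / 0.192308 = -0.173192/0.192308 ≈ -0.9.

μ₀ = -0.9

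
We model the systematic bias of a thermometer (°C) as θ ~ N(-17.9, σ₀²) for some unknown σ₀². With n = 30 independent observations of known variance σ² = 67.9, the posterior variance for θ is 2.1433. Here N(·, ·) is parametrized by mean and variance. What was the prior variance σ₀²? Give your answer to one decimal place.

σ₀² = 40.4

Posterior precision equals prior precision plus data precision: 1/σ_n² = 1/σ₀² + n/σ².
So 1/σ₀² = 1/2.1433 − 30/67.9 = 0.466570 − 0.441826 = 0.024744.
Hence σ₀² = 1/0.024744 ≈ 40.4.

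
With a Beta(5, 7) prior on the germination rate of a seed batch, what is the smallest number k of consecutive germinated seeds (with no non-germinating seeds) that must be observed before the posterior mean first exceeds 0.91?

k = 66

After k germinated seeds and 0 non-germinating seeds the posterior is Beta(5+k, 7), with mean (5+k)/(5+7+k).
Set (5+k)/(12+k) > 0.91 and solve: k > (0.91·12 − 5)/(1 − 0.91) = 65.778.
The smallest integer exceeding 65.778 is 66, and checking k=66: (71)/(78) = 0.9103 > 0.91.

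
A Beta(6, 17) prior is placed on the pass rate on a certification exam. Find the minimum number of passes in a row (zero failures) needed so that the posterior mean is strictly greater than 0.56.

k = 16

After k passes and 0 failures the posterior is Beta(6+k, 17), with mean (6+k)/(6+17+k).
Set (6+k)/(23+k) > 0.56 and solve: k > (0.56·23 − 6)/(1 − 0.56) = 15.636.
The smallest integer exceeding 15.636 is 16.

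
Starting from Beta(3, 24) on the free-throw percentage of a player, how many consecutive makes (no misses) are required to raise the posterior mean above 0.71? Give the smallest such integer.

k = 56

After k makes and 0 misses the posterior is Beta(3+k, 24), with mean (3+k)/(3+24+k).
Set (3+k)/(27+k) > 0.71 and solve: k > (0.71·27 − 3)/(1 − 0.71) = 55.759.
The smallest integer exceeding 55.759 is 56, and checking k=56: (59)/(83) = 0.7108 > 0.71.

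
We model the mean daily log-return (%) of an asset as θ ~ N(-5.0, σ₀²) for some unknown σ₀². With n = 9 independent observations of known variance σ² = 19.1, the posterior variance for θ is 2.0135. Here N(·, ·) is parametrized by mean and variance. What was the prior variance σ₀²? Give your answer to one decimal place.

σ₀² = 39.3

Posterior precision equals prior precision plus data precision: 1/σ_n² = 1/σ₀² + n/σ².
So 1/σ₀² = 1/2.0135 − 9/19.1 = 0.496648 − 0.471204 = 0.025444.
Hence σ₀² = 1/0.025444 ≈ 39.3.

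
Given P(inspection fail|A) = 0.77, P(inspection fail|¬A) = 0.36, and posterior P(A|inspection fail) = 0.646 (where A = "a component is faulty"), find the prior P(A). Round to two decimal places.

P(A) = 0.46

In odds form, posterior odds = prior odds × likelihood ratio, so prior odds = posterior odds ÷ LR.
Posterior odds = 0.646/(1−0.646) = 1.8249. LR = 0.77/0.36 = 2.1389.
Prior odds = 1.8249/2.1389 = 0.8532, so P(A) = 0.8532/(1+0.8532) ≈ 0.46.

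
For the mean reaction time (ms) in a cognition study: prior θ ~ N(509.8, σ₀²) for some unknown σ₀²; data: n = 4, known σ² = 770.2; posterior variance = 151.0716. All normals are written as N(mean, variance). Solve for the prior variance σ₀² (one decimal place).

For the Normal–Normal model with known σ², precisions add: τ_n = τ₀ + n/σ².
So 1/σ₀² = 1/151.0716 − 4/770.2 = 0.006619 − 0.005193 = 0.001426.
Hence σ₀² = 1/0.001426 ≈ 701.3.

σ₀² = 701.3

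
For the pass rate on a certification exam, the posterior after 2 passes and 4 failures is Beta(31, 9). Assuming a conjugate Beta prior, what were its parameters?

Under Beta–binomial conjugacy the posterior parameters are (α+s, β+f).
Subtract the data counts: 31−2=29, 9−4=5.

Beta(29, 5)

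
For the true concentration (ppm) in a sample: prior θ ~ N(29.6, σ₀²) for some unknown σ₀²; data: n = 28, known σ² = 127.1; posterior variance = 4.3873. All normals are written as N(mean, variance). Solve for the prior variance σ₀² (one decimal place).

For the Normal–Normal model with known σ², precisions add: τ_n = τ₀ + n/σ².
So 1/σ₀² = 1/4.3873 − 28/127.1 = 0.227931 − 0.220299 = 0.007632.
Hence σ₀² = 1/0.007632 ≈ 131.0.

σ₀² = 131.0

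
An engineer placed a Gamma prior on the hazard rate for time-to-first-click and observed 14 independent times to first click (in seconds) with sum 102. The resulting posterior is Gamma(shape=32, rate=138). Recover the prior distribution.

Gamma(shape=18, rate=36)

Gamma–exponential conjugacy: posterior shape = α + n, posterior rate = β + Σtᵢ.
So α = 32 − 14 = 18 and β = 138 − 102 = 36.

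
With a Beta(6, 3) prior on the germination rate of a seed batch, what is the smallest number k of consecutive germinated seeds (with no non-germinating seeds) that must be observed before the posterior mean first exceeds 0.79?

k = 6

After k germinated seeds and 0 non-germinating seeds the posterior is Beta(6+k, 3), with mean (6+k)/(6+3+k).
Set (6+k)/(9+k) > 0.79 and solve: k > (0.79·9 − 6)/(1 − 0.79) = 5.286.
The smallest integer exceeding 5.286 is 6, and checking k=6: (12)/(15) = 0.8000 > 0.79.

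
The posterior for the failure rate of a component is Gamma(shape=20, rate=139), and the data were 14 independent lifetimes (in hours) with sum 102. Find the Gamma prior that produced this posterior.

Gamma(shape=6, rate=37)

For an exponential likelihood with a Gamma(α, β) prior on the rate, n observations with total T give posterior Gamma(α+n, β+T).
So α = 20 − 14 = 6 and β = 139 − 102 = 37.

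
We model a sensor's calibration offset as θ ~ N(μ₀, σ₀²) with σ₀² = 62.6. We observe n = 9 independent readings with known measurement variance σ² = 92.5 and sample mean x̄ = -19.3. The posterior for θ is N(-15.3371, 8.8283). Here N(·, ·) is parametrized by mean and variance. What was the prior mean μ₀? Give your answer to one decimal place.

The posterior mean is a precision-weighted average: μ_n = (τ₀μ₀ + τ_data·x̄)/(τ₀+τ_data), with τ₀=1/σ₀² and τ_data=n/σ².
Here τ₀ = 1/62.6 = 0.015974 and τ_data = 9/92.5 = 0.097297, so τ_n = 0.113271.
Rearranging for μ₀: μ₀ = (μ_n·τ_n − τ_data·x̄)/τ₀ = (-15.3371·0.113271 − 0.097297·-19.3) / 0.015974 = 0.140583/0.015974 ≈ 8.8.

μ₀ = 8.8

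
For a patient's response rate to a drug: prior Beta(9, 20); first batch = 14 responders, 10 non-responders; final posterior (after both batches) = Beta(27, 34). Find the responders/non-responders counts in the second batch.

4 responders and 4 non-responders

Because Beta–binomial updating is additive in the counts, the combined data contributed (α_post−α_prior, β_post−β_prior) successes and failures.
Total across both batches: 27−9=18 responders, 34−20=14 non-responders.
Subtract the first batch: 18−14=4 responders and 14−10=4 non-responders.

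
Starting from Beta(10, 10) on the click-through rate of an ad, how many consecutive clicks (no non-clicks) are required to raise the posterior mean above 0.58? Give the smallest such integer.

k = 4

After k clicks and 0 non-clicks the posterior is Beta(10+k, 10), with mean (10+k)/(10+10+k).
Set (10+k)/(20+k) > 0.58 and solve: k > (0.58·20 − 10)/(1 − 0.58) = 3.810.
The smallest integer exceeding 3.810 is 4, and checking k=4: (14)/(24) = 0.5833 > 0.58.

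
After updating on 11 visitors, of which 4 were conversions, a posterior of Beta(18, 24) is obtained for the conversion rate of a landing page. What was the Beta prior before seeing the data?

Beta is conjugate to the binomial likelihood: posterior = Beta(α+s, β+f).
So α = 18 − 4 = 14 and β = 24 − 7 = 17.

Beta(14, 17)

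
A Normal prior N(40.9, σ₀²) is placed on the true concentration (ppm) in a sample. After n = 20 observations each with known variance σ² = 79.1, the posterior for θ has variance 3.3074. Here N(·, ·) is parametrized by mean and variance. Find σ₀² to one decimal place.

Posterior precision equals prior precision plus data precision: 1/σ_n² = 1/σ₀² + n/σ².
So 1/σ₀² = 1/3.3074 − 20/79.1 = 0.302352 − 0.252845 = 0.049507.
Hence σ₀² = 1/0.049507 ≈ 20.2.

σ₀² = 20.2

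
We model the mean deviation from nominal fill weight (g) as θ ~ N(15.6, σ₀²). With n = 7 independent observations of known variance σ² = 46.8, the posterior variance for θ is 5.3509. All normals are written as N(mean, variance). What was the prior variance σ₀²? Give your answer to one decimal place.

Posterior precision equals prior precision plus data precision: 1/σ_n² = 1/σ₀² + n/σ².
So 1/σ₀² = 1/5.3509 − 7/46.8 = 0.186884 − 0.149573 = 0.037311.
Hence σ₀² = 1/0.037311 ≈ 26.8.

σ₀² = 26.8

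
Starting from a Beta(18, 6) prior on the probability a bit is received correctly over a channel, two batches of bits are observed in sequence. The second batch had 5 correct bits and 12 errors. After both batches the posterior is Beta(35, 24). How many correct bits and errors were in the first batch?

12 correct bits and 6 errors

Sequential conjugate updates are equivalent to a single update on the pooled data, so total successes = posterior α − prior α and total failures = posterior β − prior β.
Total across both batches: 35−18=17 correct bits, 24−6=18 errors.
Subtract the second batch: 17−5=12 correct bits and 18−12=6 errors.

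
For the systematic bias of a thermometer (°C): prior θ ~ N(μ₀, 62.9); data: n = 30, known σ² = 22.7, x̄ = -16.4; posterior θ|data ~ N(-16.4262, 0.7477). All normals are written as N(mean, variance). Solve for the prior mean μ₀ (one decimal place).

The posterior mean is a precision-weighted average: μ_n = (τ₀μ₀ + τ_data·x̄)/(τ₀+τ_data), with τ₀=1/σ₀² and τ_data=n/σ².
Here τ₀ = 1/62.9 = 0.015898 and τ_data = 30/22.7 = 1.321586, so τ_n = 1.337484.
Rearranging for μ₀: μ₀ = (μ_n·τ_n − τ_data·x̄)/τ₀ = (-16.4262·1.337484 − 1.321586·-16.4) / 0.015898 = -0.295769/0.015898 ≈ -18.6.

μ₀ = -18.6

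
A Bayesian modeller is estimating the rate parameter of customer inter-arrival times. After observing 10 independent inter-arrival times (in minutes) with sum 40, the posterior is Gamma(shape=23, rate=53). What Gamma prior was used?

Gamma(shape=13, rate=13)

Gamma–exponential conjugacy: posterior shape = α + n, posterior rate = β + Σtᵢ.
So α = 23 − 10 = 13 and β = 53 − 40 = 13.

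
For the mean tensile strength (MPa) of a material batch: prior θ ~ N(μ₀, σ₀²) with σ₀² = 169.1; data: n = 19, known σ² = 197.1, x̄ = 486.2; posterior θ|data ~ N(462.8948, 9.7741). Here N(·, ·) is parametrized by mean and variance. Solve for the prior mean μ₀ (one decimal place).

μ₀ = 83.0

With known observation variance, the Normal–Normal posterior has precision τ_n = τ₀ + n/σ² and mean μ_n = (τ₀μ₀ + (n/σ²)x̄)/τ_n.
Here τ₀ = 1/169.1 = 0.005914 and τ_data = 19/197.1 = 0.096398, so τ_n = 0.102312.
Rearranging for μ₀: μ₀ = (μ_n·τ_n − τ_data·x̄)/τ₀ = (462.8948·0.102312 − 0.096398·486.2) / 0.005914 = 0.490985/0.005914 ≈ 83.0.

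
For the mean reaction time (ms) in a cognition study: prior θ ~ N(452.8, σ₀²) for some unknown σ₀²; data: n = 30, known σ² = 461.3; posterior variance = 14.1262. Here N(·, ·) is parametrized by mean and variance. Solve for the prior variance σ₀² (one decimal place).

σ₀² = 173.7

For the Normal–Normal model with known σ², precisions add: τ_n = τ₀ + n/σ².
So 1/σ₀² = 1/14.1262 − 30/461.3 = 0.070790 − 0.065034 = 0.005756.
Hence σ₀² = 1/0.005756 ≈ 173.7.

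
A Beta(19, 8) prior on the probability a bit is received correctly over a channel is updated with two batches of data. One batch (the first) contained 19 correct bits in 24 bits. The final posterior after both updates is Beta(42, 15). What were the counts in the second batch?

4 correct bits and 2 errors

Sequential conjugate updates are equivalent to a single update on the pooled data, so total successes = posterior α − prior α and total failures = posterior β − prior β.
Total across both batches: 42−19=23 correct bits, 15−8=7 errors.
Subtract the first batch: 23−19=4 correct bits and 7−5=2 errors.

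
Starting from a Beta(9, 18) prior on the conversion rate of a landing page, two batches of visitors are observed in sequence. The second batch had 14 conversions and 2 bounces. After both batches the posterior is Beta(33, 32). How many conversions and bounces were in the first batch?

Sequential conjugate updates are equivalent to a single update on the pooled data, so total successes = posterior α − prior α and total failures = posterior β − prior β.
Total across both batches: 33−9=24 conversions, 32−18=14 bounces.
Subtract the second batch: 24−14=10 conversions and 14−2=12 bounces.

10 conversions and 12 bounces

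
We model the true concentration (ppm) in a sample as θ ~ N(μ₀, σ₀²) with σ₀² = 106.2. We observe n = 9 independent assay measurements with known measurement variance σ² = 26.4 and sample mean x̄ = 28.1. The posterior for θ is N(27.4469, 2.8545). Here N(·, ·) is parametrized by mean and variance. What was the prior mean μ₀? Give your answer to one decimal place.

The posterior mean is a precision-weighted average: μ_n = (τ₀μ₀ + τ_data·x̄)/(τ₀+τ_data), with τ₀=1/σ₀² and τ_data=n/σ².
Here τ₀ = 1/106.2 = 0.009416 and τ_data = 9/26.4 = 0.340909, so τ_n = 0.350325.
Rearranging for μ₀: μ₀ = (μ_n·τ_n − τ_data·x̄)/τ₀ = (27.4469·0.350325 − 0.340909·28.1) / 0.009416 = 0.035792/0.009416 ≈ 3.8.

μ₀ = 3.8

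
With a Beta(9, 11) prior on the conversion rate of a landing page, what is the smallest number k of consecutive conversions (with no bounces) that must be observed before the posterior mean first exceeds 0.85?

After k conversions and 0 bounces the posterior is Beta(9+k, 11), with mean (9+k)/(9+11+k).
Set (9+k)/(20+k) > 0.85 and solve: k > (0.85·20 − 9)/(1 − 0.85) = 53.333.
The smallest integer exceeding 53.333 is 54.

k = 54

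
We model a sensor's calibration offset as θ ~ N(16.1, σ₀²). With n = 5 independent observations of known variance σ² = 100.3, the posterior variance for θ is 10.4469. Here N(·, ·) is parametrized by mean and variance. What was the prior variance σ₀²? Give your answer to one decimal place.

σ₀² = 21.8

For the Normal–Normal model with known σ², precisions add: τ_n = τ₀ + n/σ².
So 1/σ₀² = 1/10.4469 − 5/100.3 = 0.095722 − 0.049850 = 0.045872.
Hence σ₀² = 1/0.045872 ≈ 21.8.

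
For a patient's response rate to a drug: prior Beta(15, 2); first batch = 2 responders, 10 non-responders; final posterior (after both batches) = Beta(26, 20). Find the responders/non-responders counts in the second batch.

Because Beta–binomial updating is additive in the counts, the combined data contributed (α_post−α_prior, β_post−β_prior) successes and failures.
Total across both batches: 26−15=11 responders, 20−2=18 non-responders.
Subtract the first batch: 11−2=9 responders and 18−10=8 non-responders.

9 responders and 8 non-responders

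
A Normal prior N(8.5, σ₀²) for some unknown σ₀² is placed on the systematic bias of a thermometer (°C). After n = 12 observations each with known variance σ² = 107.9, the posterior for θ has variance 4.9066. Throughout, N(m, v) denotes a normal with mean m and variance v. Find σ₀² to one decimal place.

σ₀² = 10.8

Posterior precision equals prior precision plus data precision: 1/σ_n² = 1/σ₀² + n/σ².
So 1/σ₀² = 1/4.9066 − 12/107.9 = 0.203807 − 0.111214 = 0.092593.
Hence σ₀² = 1/0.092593 ≈ 10.8.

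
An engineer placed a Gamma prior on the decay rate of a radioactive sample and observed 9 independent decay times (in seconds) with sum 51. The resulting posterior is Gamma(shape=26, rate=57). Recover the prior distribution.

For an exponential likelihood with a Gamma(α, β) prior on the rate, n observations with total T give posterior Gamma(α+n, β+T).
So α = 26 − 9 = 17 and β = 57 − 51 = 6.

Gamma(shape=17, rate=6)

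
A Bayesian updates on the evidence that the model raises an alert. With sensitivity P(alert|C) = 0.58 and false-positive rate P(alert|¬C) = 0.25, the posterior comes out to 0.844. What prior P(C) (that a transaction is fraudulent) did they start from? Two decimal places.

In odds form, posterior odds = prior odds × likelihood ratio, so prior odds = posterior odds ÷ LR.
Posterior odds = 0.844/(1−0.844) = 5.4103. LR = 0.58/0.25 = 2.3200.
Prior odds = 5.4103/2.3200 = 2.3320, so P(C) = 2.3320/(1+2.3320) ≈ 0.70.

P(C) = 0.70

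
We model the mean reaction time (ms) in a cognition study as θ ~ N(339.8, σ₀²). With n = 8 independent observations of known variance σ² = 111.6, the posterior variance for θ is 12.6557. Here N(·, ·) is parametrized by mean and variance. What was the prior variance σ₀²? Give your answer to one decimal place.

σ₀² = 136.4

For the Normal–Normal model with known σ², precisions add: τ_n = τ₀ + n/σ².
So 1/σ₀² = 1/12.6557 − 8/111.6 = 0.079016 − 0.071685 = 0.007331.
Hence σ₀² = 1/0.007331 ≈ 136.4.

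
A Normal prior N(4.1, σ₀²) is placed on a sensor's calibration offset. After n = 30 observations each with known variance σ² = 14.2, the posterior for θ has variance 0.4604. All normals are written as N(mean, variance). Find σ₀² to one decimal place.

Posterior precision equals prior precision plus data precision: 1/σ_n² = 1/σ₀² + n/σ².
So 1/σ₀² = 1/0.4604 − 30/14.2 = 2.172024 − 2.112676 = 0.059348.
Hence σ₀² = 1/0.059348 ≈ 16.8.

σ₀² = 16.8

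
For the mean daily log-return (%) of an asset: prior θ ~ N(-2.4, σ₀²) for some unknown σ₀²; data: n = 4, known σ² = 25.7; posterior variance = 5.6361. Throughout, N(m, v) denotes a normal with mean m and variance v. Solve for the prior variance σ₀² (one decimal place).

σ₀² = 45.9

For the Normal–Normal model with known σ², precisions add: τ_n = τ₀ + n/σ².
So 1/σ₀² = 1/5.6361 − 4/25.7 = 0.177428 − 0.155642 = 0.021786.
Hence σ₀² = 1/0.021786 ≈ 45.9.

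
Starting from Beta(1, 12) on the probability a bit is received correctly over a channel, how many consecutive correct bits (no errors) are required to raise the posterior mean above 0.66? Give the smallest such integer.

After k correct bits and 0 errors the posterior is Beta(1+k, 12), with mean (1+k)/(1+12+k).
Set (1+k)/(13+k) > 0.66 and solve: k > (0.66·13 − 1)/(1 − 0.66) = 22.294.
The smallest integer exceeding 22.294 is 23, and checking k=23: (24)/(36) = 0.6667 > 0.66.

k = 23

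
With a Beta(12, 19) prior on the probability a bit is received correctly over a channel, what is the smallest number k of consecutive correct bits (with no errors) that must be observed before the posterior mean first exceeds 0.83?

After k correct bits and 0 errors the posterior is Beta(12+k, 19), with mean (12+k)/(12+19+k).
Set (12+k)/(31+k) > 0.83 and solve: k > (0.83·31 − 12)/(1 − 0.83) = 80.765.
The smallest integer exceeding 80.765 is 81, and checking k=81: (93)/(112) = 0.8304 > 0.83.

k = 81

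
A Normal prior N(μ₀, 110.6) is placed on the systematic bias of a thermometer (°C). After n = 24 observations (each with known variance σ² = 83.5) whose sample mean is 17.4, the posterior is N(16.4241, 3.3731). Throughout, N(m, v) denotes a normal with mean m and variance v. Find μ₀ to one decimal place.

The posterior mean is a precision-weighted average: μ_n = (τ₀μ₀ + τ_data·x̄)/(τ₀+τ_data), with τ₀=1/σ₀² and τ_data=n/σ².
Here τ₀ = 1/110.6 = 0.009042 and τ_data = 24/83.5 = 0.287425, so τ_n = 0.296467.
Rearranging for μ₀: μ₀ = (μ_n·τ_n − τ_data·x̄)/τ₀ = (16.4241·0.296467 − 0.287425·17.4) / 0.009042 = -0.131991/0.009042 ≈ -14.6.

μ₀ = -14.6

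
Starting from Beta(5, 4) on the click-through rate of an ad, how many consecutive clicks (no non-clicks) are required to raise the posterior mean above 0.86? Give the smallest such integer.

After k clicks and 0 non-clicks the posterior is Beta(5+k, 4), with mean (5+k)/(5+4+k).
Set (5+k)/(9+k) > 0.86 and solve: k > (0.86·9 − 5)/(1 − 0.86) = 19.571.
The smallest integer exceeding 19.571 is 20.

k = 20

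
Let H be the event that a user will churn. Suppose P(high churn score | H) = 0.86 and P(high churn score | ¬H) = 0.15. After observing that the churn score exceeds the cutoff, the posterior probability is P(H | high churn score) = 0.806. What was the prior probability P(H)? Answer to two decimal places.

Bayes' rule in odds form gives O(H|E) = O(H)·[P(E|H)/P(E|¬H)], hence O(H) = O(H|E)/LR.
Posterior odds = 0.806/(1−0.806) = 4.1546. LR = 0.86/0.15 = 5.7333.
Prior odds = 4.1546/5.7333 = 0.7246, so P(H) = 0.7246/(1+0.7246) ≈ 0.42.

P(H) = 0.42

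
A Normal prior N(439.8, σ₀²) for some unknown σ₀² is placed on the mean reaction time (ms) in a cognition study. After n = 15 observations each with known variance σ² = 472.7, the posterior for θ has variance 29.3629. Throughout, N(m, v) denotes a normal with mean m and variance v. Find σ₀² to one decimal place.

For the Normal–Normal model with known σ², precisions add: τ_n = τ₀ + n/σ².
So 1/σ₀² = 1/29.3629 − 15/472.7 = 0.034057 − 0.031733 = 0.002324.
Hence σ₀² = 1/0.002324 ≈ 430.3.

σ₀² = 430.3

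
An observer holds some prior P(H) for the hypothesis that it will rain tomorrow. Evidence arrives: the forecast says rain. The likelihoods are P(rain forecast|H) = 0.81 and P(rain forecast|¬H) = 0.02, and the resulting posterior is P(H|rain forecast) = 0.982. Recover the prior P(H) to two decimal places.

P(H) = 0.57

In odds form, posterior odds = prior odds × likelihood ratio, so prior odds = posterior odds ÷ LR.
Posterior odds = 0.982/(1−0.982) = 54.5556. LR = 0.81/0.02 = 40.5000.
Prior odds = 54.5556/40.5000 = 1.3471, so P(H) = 1.3471/(1+1.3471) ≈ 0.57.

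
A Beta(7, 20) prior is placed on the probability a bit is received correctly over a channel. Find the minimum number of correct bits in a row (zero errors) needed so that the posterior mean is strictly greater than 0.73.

k = 48

After k correct bits and 0 errors the posterior is Beta(7+k, 20), with mean (7+k)/(7+20+k).
Set (7+k)/(27+k) > 0.73 and solve: k > (0.73·27 − 7)/(1 − 0.73) = 47.074.
The smallest integer exceeding 47.074 is 48, and checking k=48: (55)/(75) = 0.7333 > 0.73.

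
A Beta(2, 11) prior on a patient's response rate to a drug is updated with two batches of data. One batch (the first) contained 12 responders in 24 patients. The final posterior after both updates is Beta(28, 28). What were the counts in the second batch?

14 responders and 5 non-responders

Because Beta–binomial updating is additive in the counts, the combined data contributed (α_post−α_prior, β_post−β_prior) successes and failures.
Total across both batches: 28−2=26 responders, 28−11=17 non-responders.
Subtract the first batch: 26−12=14 responders and 17−12=5 non-responders.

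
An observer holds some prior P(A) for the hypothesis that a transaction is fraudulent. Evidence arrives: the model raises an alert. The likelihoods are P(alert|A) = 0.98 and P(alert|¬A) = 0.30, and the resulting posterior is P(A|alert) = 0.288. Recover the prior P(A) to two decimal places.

P(A) = 0.11

Bayes' rule in odds form gives O(A|E) = O(A)·[P(E|A)/P(E|¬A)], hence O(A) = O(A|E)/LR.
Posterior odds = 0.288/(1−0.288) = 0.4045. LR = 0.98/0.30 = 3.2667.
Prior odds = 0.4045/3.2667 = 0.1238, so P(A) = 0.1238/(1+0.1238) ≈ 0.11.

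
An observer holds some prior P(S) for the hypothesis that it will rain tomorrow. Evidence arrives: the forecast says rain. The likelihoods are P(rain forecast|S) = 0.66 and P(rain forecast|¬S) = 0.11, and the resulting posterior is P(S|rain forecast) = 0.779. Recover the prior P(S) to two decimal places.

P(S) = 0.37

Bayes' rule in odds form gives O(S|E) = O(S)·[P(E|S)/P(E|¬S)], hence O(S) = O(S|E)/LR.
Posterior odds = 0.779/(1−0.779) = 3.5249. LR = 0.66/0.11 = 6.0000.
Prior odds = 3.5249/6.0000 = 0.5875, so P(S) = 0.5875/(1+0.5875) ≈ 0.37.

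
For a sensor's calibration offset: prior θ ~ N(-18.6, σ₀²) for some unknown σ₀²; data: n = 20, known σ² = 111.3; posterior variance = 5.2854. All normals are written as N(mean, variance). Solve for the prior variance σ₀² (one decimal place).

For the Normal–Normal model with known σ², precisions add: τ_n = τ₀ + n/σ².
So 1/σ₀² = 1/5.2854 − 20/111.3 = 0.189200 − 0.179695 = 0.009505.
Hence σ₀² = 1/0.009505 ≈ 105.2.

σ₀² = 105.2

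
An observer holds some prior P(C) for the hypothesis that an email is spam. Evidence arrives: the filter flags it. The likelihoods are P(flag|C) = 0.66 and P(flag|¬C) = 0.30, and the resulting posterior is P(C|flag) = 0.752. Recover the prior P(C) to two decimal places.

P(C) = 0.58

Bayes' rule in odds form gives O(C|E) = O(C)·[P(E|C)/P(E|¬C)], hence O(C) = O(C|E)/LR.
Posterior odds = 0.752/(1−0.752) = 3.0323. LR = 0.66/0.30 = 2.2000.
Prior odds = 3.0323/2.2000 = 1.3783, so P(C) = 1.3783/(1+1.3783) ≈ 0.58.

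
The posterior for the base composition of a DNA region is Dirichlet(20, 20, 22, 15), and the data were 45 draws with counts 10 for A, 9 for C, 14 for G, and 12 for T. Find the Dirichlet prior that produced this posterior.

Dirichlet(10, 11, 8, 3)

For a Dirichlet(α) prior with multinomial counts c, the posterior is Dirichlet(α + c) componentwise.
Subtract each count from the matching posterior parameter: 20−10=10, 20−9=11, 22−14=8, 15−12=3.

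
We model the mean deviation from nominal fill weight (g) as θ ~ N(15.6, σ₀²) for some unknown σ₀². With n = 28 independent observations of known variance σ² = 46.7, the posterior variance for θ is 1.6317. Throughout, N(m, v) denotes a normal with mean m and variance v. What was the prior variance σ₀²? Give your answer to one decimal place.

Posterior precision equals prior precision plus data precision: 1/σ_n² = 1/σ₀² + n/σ².
So 1/σ₀² = 1/1.6317 − 28/46.7 = 0.612858 − 0.599572 = 0.013286.
Hence σ₀² = 1/0.013286 ≈ 75.3.

σ₀² = 75.3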